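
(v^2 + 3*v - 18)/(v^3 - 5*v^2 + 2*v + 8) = (v^2 + 3*v - 18)/(v^3 - 5*v^2 + 2*v + 8)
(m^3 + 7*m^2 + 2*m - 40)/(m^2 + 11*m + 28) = (m^2 + 3*m - 10)/(m + 7)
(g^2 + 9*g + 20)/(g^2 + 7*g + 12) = (g + 5)/(g + 3)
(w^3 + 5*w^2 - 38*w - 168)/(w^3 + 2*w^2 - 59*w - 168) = (w^2 - 2*w - 24)/(w^2 - 5*w - 24)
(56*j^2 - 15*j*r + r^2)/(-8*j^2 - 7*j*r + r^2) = (-7*j + r)/(j + r)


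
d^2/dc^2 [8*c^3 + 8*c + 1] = 48*c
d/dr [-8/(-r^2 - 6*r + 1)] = 16*(-r - 3)/(r^2 + 6*r - 1)^2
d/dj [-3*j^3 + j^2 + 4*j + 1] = -9*j^2 + 2*j + 4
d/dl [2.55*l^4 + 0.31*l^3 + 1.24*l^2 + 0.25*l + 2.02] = 10.2*l^3 + 0.93*l^2 + 2.48*l + 0.25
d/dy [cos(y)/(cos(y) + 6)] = -6*sin(y)/(cos(y) + 6)^2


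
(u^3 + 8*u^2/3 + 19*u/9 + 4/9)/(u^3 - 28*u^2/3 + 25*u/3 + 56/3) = (9*u^2 + 15*u + 4)/(3*(3*u^2 - 31*u + 56))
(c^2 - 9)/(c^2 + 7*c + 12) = (c - 3)/(c + 4)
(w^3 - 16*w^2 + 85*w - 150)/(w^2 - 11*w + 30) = w - 5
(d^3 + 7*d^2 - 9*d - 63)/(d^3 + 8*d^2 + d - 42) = (d - 3)/(d - 2)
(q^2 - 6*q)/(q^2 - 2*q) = (q - 6)/(q - 2)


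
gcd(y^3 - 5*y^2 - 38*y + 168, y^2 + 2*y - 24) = y^2 + 2*y - 24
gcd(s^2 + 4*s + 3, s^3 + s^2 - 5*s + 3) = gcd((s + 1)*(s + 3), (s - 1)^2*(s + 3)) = s + 3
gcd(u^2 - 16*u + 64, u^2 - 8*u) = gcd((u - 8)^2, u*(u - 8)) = u - 8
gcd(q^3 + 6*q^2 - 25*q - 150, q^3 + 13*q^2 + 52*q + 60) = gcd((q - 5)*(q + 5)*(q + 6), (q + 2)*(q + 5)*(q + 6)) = q^2 + 11*q + 30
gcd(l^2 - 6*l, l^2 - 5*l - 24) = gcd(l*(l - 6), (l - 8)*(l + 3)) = 1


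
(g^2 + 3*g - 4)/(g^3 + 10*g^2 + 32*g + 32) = (g - 1)/(g^2 + 6*g + 8)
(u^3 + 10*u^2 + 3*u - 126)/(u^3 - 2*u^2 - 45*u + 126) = (u + 6)/(u - 6)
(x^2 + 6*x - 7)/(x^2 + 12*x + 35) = (x - 1)/(x + 5)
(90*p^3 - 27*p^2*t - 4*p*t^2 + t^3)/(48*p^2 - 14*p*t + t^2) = (15*p^2 - 2*p*t - t^2)/(8*p - t)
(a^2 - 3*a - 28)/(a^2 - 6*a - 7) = (a + 4)/(a + 1)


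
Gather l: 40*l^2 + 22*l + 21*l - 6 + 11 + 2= 40*l^2 + 43*l + 7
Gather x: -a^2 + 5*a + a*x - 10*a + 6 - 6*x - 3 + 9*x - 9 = -a^2 - 5*a + x*(a + 3) - 6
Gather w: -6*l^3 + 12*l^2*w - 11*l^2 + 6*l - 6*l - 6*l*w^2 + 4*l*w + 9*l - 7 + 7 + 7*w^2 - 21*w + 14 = -6*l^3 - 11*l^2 + 9*l + w^2*(7 - 6*l) + w*(12*l^2 + 4*l - 21) + 14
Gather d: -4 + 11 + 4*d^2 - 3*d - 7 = 4*d^2 - 3*d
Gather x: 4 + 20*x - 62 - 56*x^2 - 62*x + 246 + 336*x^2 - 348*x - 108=280*x^2 - 390*x + 80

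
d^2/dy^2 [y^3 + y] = 6*y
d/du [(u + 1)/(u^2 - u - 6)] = (u^2 - u - (u + 1)*(2*u - 1) - 6)/(-u^2 + u + 6)^2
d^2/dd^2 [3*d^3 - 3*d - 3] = 18*d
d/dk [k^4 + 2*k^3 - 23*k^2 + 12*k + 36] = 4*k^3 + 6*k^2 - 46*k + 12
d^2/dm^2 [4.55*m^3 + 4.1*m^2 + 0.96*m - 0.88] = 27.3*m + 8.2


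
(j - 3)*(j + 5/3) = j^2 - 4*j/3 - 5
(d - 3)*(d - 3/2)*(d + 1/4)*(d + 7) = d^4 + 11*d^3/4 - 211*d^2/8 + 99*d/4 + 63/8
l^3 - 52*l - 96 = (l - 8)*(l + 2)*(l + 6)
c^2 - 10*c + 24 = (c - 6)*(c - 4)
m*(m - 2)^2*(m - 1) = m^4 - 5*m^3 + 8*m^2 - 4*m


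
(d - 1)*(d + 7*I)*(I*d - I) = I*d^3 - 7*d^2 - 2*I*d^2 + 14*d + I*d - 7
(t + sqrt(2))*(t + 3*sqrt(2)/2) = t^2 + 5*sqrt(2)*t/2 + 3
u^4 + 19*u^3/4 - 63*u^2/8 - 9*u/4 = u*(u - 3/2)*(u + 1/4)*(u + 6)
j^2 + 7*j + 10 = (j + 2)*(j + 5)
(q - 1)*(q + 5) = q^2 + 4*q - 5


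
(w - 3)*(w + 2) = w^2 - w - 6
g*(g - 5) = g^2 - 5*g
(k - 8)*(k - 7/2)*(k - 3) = k^3 - 29*k^2/2 + 125*k/2 - 84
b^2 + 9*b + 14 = (b + 2)*(b + 7)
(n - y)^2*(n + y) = n^3 - n^2*y - n*y^2 + y^3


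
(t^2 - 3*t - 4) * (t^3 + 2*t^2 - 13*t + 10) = t^5 - t^4 - 23*t^3 + 41*t^2 + 22*t - 40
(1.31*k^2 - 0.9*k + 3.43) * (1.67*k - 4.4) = 2.1877*k^3 - 7.267*k^2 + 9.6881*k - 15.092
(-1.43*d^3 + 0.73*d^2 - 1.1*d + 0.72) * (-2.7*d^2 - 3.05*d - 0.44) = 3.861*d^5 + 2.3905*d^4 + 1.3727*d^3 + 1.0898*d^2 - 1.712*d - 0.3168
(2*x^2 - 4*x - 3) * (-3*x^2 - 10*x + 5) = -6*x^4 - 8*x^3 + 59*x^2 + 10*x - 15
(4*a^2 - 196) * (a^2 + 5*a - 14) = 4*a^4 + 20*a^3 - 252*a^2 - 980*a + 2744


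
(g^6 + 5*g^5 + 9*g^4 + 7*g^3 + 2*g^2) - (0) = g^6 + 5*g^5 + 9*g^4 + 7*g^3 + 2*g^2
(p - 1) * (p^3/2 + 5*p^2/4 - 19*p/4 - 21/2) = p^4/2 + 3*p^3/4 - 6*p^2 - 23*p/4 + 21/2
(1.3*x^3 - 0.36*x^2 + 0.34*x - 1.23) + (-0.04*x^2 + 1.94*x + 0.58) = 1.3*x^3 - 0.4*x^2 + 2.28*x - 0.65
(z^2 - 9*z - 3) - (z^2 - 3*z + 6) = -6*z - 9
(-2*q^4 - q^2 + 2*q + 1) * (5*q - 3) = -10*q^5 + 6*q^4 - 5*q^3 + 13*q^2 - q - 3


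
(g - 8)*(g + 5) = g^2 - 3*g - 40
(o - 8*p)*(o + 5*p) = o^2 - 3*o*p - 40*p^2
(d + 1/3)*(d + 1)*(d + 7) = d^3 + 25*d^2/3 + 29*d/3 + 7/3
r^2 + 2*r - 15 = (r - 3)*(r + 5)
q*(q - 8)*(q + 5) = q^3 - 3*q^2 - 40*q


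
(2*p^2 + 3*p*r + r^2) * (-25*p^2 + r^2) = -50*p^4 - 75*p^3*r - 23*p^2*r^2 + 3*p*r^3 + r^4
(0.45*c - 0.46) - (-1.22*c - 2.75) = 1.67*c + 2.29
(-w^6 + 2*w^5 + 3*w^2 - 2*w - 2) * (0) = 0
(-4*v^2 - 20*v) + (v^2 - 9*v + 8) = -3*v^2 - 29*v + 8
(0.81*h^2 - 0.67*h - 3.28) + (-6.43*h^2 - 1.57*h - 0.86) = -5.62*h^2 - 2.24*h - 4.14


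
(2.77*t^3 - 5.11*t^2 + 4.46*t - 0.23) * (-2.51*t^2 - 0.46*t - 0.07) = -6.9527*t^5 + 11.5519*t^4 - 9.0379*t^3 - 1.1166*t^2 - 0.2064*t + 0.0161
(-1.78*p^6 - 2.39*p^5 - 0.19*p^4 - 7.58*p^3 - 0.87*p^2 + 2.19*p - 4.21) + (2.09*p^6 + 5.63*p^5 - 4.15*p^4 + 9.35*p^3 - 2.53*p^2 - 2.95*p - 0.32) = 0.31*p^6 + 3.24*p^5 - 4.34*p^4 + 1.77*p^3 - 3.4*p^2 - 0.76*p - 4.53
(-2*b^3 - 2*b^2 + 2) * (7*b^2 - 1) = -14*b^5 - 14*b^4 + 2*b^3 + 16*b^2 - 2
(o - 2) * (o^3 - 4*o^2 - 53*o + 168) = o^4 - 6*o^3 - 45*o^2 + 274*o - 336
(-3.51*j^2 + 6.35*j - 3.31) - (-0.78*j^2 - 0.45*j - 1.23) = -2.73*j^2 + 6.8*j - 2.08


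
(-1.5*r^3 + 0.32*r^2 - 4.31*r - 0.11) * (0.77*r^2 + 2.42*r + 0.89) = -1.155*r^5 - 3.3836*r^4 - 3.8793*r^3 - 10.2301*r^2 - 4.1021*r - 0.0979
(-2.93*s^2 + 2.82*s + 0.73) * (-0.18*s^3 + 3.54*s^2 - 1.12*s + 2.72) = 0.5274*s^5 - 10.8798*s^4 + 13.133*s^3 - 8.5438*s^2 + 6.8528*s + 1.9856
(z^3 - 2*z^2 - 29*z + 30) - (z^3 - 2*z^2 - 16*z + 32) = -13*z - 2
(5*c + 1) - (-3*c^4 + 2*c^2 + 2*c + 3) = 3*c^4 - 2*c^2 + 3*c - 2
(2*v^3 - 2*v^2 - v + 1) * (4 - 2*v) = -4*v^4 + 12*v^3 - 6*v^2 - 6*v + 4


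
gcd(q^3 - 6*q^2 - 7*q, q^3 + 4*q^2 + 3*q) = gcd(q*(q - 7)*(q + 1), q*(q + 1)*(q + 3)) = q^2 + q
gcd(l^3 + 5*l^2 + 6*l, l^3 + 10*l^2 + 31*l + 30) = l^2 + 5*l + 6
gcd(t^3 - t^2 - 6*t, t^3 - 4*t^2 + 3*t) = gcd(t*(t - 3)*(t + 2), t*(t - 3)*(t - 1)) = t^2 - 3*t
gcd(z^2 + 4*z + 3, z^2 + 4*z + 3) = z^2 + 4*z + 3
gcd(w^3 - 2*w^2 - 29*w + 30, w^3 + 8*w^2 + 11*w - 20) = w^2 + 4*w - 5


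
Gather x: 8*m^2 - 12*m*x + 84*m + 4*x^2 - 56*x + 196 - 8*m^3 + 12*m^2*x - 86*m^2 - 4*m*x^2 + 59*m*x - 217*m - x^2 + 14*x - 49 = -8*m^3 - 78*m^2 - 133*m + x^2*(3 - 4*m) + x*(12*m^2 + 47*m - 42) + 147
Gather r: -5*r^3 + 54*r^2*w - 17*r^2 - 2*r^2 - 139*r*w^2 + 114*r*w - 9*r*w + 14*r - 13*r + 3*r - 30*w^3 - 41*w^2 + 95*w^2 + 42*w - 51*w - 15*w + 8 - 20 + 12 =-5*r^3 + r^2*(54*w - 19) + r*(-139*w^2 + 105*w + 4) - 30*w^3 + 54*w^2 - 24*w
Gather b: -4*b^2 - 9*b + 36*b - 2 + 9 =-4*b^2 + 27*b + 7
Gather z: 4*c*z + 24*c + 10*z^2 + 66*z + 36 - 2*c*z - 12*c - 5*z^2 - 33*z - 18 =12*c + 5*z^2 + z*(2*c + 33) + 18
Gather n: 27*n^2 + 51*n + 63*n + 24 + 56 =27*n^2 + 114*n + 80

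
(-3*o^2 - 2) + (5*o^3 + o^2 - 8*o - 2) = 5*o^3 - 2*o^2 - 8*o - 4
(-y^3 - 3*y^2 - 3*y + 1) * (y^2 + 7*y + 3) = -y^5 - 10*y^4 - 27*y^3 - 29*y^2 - 2*y + 3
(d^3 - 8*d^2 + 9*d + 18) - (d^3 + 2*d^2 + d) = -10*d^2 + 8*d + 18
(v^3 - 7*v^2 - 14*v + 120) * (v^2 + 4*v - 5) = v^5 - 3*v^4 - 47*v^3 + 99*v^2 + 550*v - 600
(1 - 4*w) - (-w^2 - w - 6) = w^2 - 3*w + 7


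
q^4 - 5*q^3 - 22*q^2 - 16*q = q*(q - 8)*(q + 1)*(q + 2)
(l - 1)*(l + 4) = l^2 + 3*l - 4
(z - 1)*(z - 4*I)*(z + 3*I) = z^3 - z^2 - I*z^2 + 12*z + I*z - 12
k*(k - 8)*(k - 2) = k^3 - 10*k^2 + 16*k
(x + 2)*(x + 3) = x^2 + 5*x + 6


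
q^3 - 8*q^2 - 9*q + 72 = (q - 8)*(q - 3)*(q + 3)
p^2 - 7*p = p*(p - 7)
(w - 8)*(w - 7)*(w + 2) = w^3 - 13*w^2 + 26*w + 112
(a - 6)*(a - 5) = a^2 - 11*a + 30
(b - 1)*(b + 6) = b^2 + 5*b - 6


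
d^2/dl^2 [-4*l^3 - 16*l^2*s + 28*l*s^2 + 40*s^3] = -24*l - 32*s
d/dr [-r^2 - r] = -2*r - 1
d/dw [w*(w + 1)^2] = (w + 1)*(3*w + 1)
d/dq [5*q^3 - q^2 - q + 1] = 15*q^2 - 2*q - 1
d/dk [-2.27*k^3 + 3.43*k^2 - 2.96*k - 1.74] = -6.81*k^2 + 6.86*k - 2.96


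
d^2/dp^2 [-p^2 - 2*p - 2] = -2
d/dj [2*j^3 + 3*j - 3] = 6*j^2 + 3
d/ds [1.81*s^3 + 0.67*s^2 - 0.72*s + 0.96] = 5.43*s^2 + 1.34*s - 0.72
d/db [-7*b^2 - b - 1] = -14*b - 1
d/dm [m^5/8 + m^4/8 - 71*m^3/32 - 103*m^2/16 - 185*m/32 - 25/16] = 5*m^4/8 + m^3/2 - 213*m^2/32 - 103*m/8 - 185/32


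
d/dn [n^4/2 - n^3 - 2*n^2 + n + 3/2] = 2*n^3 - 3*n^2 - 4*n + 1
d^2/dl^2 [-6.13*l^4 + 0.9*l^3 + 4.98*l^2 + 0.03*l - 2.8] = -73.56*l^2 + 5.4*l + 9.96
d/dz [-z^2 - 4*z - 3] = -2*z - 4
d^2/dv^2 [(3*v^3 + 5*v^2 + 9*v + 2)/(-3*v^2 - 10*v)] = 2*(-231*v^3 - 54*v^2 - 180*v - 200)/(v^3*(27*v^3 + 270*v^2 + 900*v + 1000))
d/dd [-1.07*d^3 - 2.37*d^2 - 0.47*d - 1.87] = -3.21*d^2 - 4.74*d - 0.47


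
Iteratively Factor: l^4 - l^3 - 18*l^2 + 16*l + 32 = (l - 2)*(l^3 + l^2 - 16*l - 16) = (l - 2)*(l + 4)*(l^2 - 3*l - 4) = (l - 4)*(l - 2)*(l + 4)*(l + 1)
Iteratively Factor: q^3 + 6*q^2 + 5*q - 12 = (q + 3)*(q^2 + 3*q - 4) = (q + 3)*(q + 4)*(q - 1)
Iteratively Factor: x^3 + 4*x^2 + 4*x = (x)*(x^2 + 4*x + 4) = x*(x + 2)*(x + 2)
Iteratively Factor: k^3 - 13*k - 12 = (k + 1)*(k^2 - k - 12) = (k - 4)*(k + 1)*(k + 3)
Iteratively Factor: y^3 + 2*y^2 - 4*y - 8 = (y - 2)*(y^2 + 4*y + 4) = (y - 2)*(y + 2)*(y + 2)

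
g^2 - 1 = (g - 1)*(g + 1)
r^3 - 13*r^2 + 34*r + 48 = (r - 8)*(r - 6)*(r + 1)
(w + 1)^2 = w^2 + 2*w + 1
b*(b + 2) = b^2 + 2*b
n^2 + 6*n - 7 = (n - 1)*(n + 7)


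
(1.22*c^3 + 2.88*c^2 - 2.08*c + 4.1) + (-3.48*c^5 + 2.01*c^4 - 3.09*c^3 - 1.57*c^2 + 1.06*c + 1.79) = -3.48*c^5 + 2.01*c^4 - 1.87*c^3 + 1.31*c^2 - 1.02*c + 5.89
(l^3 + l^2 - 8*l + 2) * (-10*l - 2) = -10*l^4 - 12*l^3 + 78*l^2 - 4*l - 4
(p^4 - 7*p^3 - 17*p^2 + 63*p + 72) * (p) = p^5 - 7*p^4 - 17*p^3 + 63*p^2 + 72*p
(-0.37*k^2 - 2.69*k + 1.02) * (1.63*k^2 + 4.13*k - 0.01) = -0.6031*k^4 - 5.9128*k^3 - 9.4434*k^2 + 4.2395*k - 0.0102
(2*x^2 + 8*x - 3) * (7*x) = 14*x^3 + 56*x^2 - 21*x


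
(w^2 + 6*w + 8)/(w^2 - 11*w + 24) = (w^2 + 6*w + 8)/(w^2 - 11*w + 24)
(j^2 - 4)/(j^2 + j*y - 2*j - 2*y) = (j + 2)/(j + y)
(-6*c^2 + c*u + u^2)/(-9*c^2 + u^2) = (-2*c + u)/(-3*c + u)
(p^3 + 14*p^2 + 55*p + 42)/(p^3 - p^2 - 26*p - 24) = (p^2 + 13*p + 42)/(p^2 - 2*p - 24)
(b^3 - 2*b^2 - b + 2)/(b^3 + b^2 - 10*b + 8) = (b + 1)/(b + 4)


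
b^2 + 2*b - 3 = (b - 1)*(b + 3)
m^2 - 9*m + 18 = (m - 6)*(m - 3)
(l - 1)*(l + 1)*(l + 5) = l^3 + 5*l^2 - l - 5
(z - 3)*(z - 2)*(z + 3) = z^3 - 2*z^2 - 9*z + 18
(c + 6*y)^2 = c^2 + 12*c*y + 36*y^2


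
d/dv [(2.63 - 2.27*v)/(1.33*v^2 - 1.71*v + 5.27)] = (3.0191*v^2 - 6.9958*v - 7.4656)/(1.7689*v^4 - 4.5486*v^3 + 16.9423*v^2 - 18.0234*v + 27.7729)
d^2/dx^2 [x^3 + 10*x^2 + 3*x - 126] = 6*x + 20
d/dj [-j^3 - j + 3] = -3*j^2 - 1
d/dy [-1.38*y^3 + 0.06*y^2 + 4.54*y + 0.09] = -4.14*y^2 + 0.12*y + 4.54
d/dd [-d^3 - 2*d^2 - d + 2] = -3*d^2 - 4*d - 1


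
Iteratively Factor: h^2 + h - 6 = (h - 2)*(h + 3)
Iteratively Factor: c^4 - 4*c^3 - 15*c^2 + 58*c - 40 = (c - 2)*(c^3 - 2*c^2 - 19*c + 20) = (c - 2)*(c - 1)*(c^2 - c - 20) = (c - 5)*(c - 2)*(c - 1)*(c + 4)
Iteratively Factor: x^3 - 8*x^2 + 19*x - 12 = (x - 3)*(x^2 - 5*x + 4) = (x - 3)*(x - 1)*(x - 4)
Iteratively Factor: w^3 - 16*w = (w - 4)*(w^2 + 4*w) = w*(w - 4)*(w + 4)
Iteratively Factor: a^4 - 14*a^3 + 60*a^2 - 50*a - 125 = (a - 5)*(a^3 - 9*a^2 + 15*a + 25) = (a - 5)*(a + 1)*(a^2 - 10*a + 25) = (a - 5)^2*(a + 1)*(a - 5)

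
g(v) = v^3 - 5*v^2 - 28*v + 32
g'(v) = 3*v^2 - 10*v - 28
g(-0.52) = 45.07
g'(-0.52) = -21.99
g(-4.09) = -5.54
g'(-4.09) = 63.08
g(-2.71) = 51.26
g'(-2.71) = 21.13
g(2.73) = -61.36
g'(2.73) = -32.94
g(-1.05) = 54.73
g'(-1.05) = -14.19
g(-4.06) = -3.66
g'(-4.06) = 62.05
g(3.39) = -81.42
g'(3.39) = -27.42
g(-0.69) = 48.61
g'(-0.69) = -19.67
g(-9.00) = -850.00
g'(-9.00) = 305.00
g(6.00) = -100.00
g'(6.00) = 20.00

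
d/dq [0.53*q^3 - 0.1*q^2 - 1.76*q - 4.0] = 1.59*q^2 - 0.2*q - 1.76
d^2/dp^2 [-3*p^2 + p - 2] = -6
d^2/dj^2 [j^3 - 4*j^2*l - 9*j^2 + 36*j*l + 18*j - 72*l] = 6*j - 8*l - 18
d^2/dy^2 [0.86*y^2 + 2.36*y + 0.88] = 1.72000000000000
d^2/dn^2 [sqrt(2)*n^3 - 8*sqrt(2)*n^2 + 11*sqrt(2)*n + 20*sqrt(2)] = sqrt(2)*(6*n - 16)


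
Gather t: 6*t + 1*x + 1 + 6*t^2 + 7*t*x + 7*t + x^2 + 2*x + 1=6*t^2 + t*(7*x + 13) + x^2 + 3*x + 2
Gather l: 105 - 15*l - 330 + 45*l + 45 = 30*l - 180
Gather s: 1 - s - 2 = -s - 1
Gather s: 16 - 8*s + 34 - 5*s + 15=65 - 13*s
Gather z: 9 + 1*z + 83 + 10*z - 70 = 11*z + 22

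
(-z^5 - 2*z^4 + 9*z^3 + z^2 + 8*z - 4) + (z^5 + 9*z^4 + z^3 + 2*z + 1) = 7*z^4 + 10*z^3 + z^2 + 10*z - 3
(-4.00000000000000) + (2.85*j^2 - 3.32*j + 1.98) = 2.85*j^2 - 3.32*j - 2.02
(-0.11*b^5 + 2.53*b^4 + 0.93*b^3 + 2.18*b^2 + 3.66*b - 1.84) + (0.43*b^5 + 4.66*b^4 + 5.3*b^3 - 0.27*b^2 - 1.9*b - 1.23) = 0.32*b^5 + 7.19*b^4 + 6.23*b^3 + 1.91*b^2 + 1.76*b - 3.07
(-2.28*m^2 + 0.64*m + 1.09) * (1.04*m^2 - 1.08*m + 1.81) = -2.3712*m^4 + 3.128*m^3 - 3.6844*m^2 - 0.0188000000000001*m + 1.9729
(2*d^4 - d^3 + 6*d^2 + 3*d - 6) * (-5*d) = -10*d^5 + 5*d^4 - 30*d^3 - 15*d^2 + 30*d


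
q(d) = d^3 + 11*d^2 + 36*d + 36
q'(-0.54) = 24.99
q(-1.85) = 0.72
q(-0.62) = 17.67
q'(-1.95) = 4.51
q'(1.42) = 73.29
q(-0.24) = 27.98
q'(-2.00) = 4.00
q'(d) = 3*d^2 + 22*d + 36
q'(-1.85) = 5.57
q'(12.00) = 732.00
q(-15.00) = -1404.00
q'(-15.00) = 381.00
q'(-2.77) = -1.92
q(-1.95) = 0.21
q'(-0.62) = 23.51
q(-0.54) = 19.61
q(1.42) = 112.16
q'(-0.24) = 30.89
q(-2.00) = 0.00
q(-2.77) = -0.57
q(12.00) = 3780.00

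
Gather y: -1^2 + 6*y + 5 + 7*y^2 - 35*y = 7*y^2 - 29*y + 4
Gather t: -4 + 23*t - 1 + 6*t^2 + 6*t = 6*t^2 + 29*t - 5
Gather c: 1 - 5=-4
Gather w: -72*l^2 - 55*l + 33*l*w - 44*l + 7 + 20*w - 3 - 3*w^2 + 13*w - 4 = -72*l^2 - 99*l - 3*w^2 + w*(33*l + 33)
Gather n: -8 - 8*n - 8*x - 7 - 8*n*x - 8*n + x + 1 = n*(-8*x - 16) - 7*x - 14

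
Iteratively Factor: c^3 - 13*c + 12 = (c + 4)*(c^2 - 4*c + 3) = (c - 1)*(c + 4)*(c - 3)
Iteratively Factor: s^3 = (s)*(s^2) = s^2*(s)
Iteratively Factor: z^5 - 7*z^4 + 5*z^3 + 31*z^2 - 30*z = (z - 5)*(z^4 - 2*z^3 - 5*z^2 + 6*z) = (z - 5)*(z + 2)*(z^3 - 4*z^2 + 3*z) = (z - 5)*(z - 3)*(z + 2)*(z^2 - z) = (z - 5)*(z - 3)*(z - 1)*(z + 2)*(z)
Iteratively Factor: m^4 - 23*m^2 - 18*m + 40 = (m - 5)*(m^3 + 5*m^2 + 2*m - 8) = (m - 5)*(m + 4)*(m^2 + m - 2) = (m - 5)*(m - 1)*(m + 4)*(m + 2)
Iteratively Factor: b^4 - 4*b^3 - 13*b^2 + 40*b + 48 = (b + 3)*(b^3 - 7*b^2 + 8*b + 16) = (b - 4)*(b + 3)*(b^2 - 3*b - 4) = (b - 4)^2*(b + 3)*(b + 1)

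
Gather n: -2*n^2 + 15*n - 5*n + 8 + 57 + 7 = -2*n^2 + 10*n + 72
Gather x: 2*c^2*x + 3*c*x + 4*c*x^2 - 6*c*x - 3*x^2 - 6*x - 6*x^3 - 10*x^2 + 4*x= -6*x^3 + x^2*(4*c - 13) + x*(2*c^2 - 3*c - 2)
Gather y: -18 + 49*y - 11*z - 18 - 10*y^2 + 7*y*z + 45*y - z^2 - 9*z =-10*y^2 + y*(7*z + 94) - z^2 - 20*z - 36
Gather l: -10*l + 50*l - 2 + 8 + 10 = 40*l + 16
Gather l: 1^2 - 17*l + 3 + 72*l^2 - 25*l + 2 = 72*l^2 - 42*l + 6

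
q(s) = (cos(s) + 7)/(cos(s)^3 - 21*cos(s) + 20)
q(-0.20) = 22.17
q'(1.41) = -0.59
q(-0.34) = 7.64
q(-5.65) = 2.17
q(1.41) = 0.43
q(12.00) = 2.72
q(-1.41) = 0.43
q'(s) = (3*sin(s)*cos(s)^2 - 21*sin(s))*(cos(s) + 7)/(cos(s)^3 - 21*cos(s) + 20)^2 - sin(s)/(cos(s)^3 - 21*cos(s) + 20) = (3*cos(s) + 21*cos(2*s) + cos(3*s) - 313)*sin(s)/(2*(cos(s)^3 - 21*cos(s) + 20)^2)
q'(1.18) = -1.04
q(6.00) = 11.03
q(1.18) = 0.61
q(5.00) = 0.52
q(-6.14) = 43.30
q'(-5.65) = -6.97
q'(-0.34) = 45.21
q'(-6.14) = -605.59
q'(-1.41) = 0.59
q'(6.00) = 78.27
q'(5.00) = 0.80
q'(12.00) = 9.76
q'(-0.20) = 222.21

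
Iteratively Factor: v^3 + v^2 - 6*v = (v - 2)*(v^2 + 3*v) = v*(v - 2)*(v + 3)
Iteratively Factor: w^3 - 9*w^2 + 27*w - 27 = (w - 3)*(w^2 - 6*w + 9) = (w - 3)^2*(w - 3)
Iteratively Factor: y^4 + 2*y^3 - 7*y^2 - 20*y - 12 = (y + 1)*(y^3 + y^2 - 8*y - 12) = (y + 1)*(y + 2)*(y^2 - y - 6) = (y - 3)*(y + 1)*(y + 2)*(y + 2)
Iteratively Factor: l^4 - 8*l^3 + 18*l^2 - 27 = (l - 3)*(l^3 - 5*l^2 + 3*l + 9) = (l - 3)*(l + 1)*(l^2 - 6*l + 9) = (l - 3)^2*(l + 1)*(l - 3)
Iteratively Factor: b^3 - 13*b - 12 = (b + 1)*(b^2 - b - 12) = (b - 4)*(b + 1)*(b + 3)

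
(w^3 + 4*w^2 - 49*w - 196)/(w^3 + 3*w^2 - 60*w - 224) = (w - 7)/(w - 8)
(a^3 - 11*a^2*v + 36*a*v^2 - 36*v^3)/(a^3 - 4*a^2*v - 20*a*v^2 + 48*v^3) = (a - 3*v)/(a + 4*v)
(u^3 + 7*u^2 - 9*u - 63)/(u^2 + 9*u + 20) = (u^3 + 7*u^2 - 9*u - 63)/(u^2 + 9*u + 20)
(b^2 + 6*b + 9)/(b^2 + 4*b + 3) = (b + 3)/(b + 1)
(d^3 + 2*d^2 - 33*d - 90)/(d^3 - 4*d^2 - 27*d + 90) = (d + 3)/(d - 3)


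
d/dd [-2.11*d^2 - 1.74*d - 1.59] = -4.22*d - 1.74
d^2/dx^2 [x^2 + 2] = 2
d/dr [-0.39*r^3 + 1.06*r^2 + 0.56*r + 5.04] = -1.17*r^2 + 2.12*r + 0.56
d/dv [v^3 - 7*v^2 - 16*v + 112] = 3*v^2 - 14*v - 16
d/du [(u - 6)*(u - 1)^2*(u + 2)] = 4*u^3 - 18*u^2 - 6*u + 20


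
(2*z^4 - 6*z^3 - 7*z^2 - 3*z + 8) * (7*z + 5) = 14*z^5 - 32*z^4 - 79*z^3 - 56*z^2 + 41*z + 40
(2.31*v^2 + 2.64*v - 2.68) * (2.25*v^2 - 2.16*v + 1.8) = 5.1975*v^4 + 0.9504*v^3 - 7.5744*v^2 + 10.5408*v - 4.824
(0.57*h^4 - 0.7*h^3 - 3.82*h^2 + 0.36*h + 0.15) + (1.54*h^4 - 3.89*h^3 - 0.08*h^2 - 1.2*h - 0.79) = 2.11*h^4 - 4.59*h^3 - 3.9*h^2 - 0.84*h - 0.64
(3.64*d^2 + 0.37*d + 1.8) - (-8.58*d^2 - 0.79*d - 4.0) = 12.22*d^2 + 1.16*d + 5.8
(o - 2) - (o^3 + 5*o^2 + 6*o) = -o^3 - 5*o^2 - 5*o - 2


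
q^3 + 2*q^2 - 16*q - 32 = (q - 4)*(q + 2)*(q + 4)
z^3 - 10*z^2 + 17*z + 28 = (z - 7)*(z - 4)*(z + 1)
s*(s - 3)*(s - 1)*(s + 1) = s^4 - 3*s^3 - s^2 + 3*s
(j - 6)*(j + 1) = j^2 - 5*j - 6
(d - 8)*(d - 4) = d^2 - 12*d + 32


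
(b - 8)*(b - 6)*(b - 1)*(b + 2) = b^4 - 13*b^3 + 32*b^2 + 76*b - 96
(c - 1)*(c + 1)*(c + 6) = c^3 + 6*c^2 - c - 6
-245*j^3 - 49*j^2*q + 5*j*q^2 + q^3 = (-7*j + q)*(5*j + q)*(7*j + q)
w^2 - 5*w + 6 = (w - 3)*(w - 2)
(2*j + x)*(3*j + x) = 6*j^2 + 5*j*x + x^2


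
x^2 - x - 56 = (x - 8)*(x + 7)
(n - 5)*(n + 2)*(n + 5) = n^3 + 2*n^2 - 25*n - 50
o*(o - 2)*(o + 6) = o^3 + 4*o^2 - 12*o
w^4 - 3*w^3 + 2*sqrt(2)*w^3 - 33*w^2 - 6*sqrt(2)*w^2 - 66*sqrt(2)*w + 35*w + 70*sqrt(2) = (w - 7)*(w - 1)*(w + 5)*(w + 2*sqrt(2))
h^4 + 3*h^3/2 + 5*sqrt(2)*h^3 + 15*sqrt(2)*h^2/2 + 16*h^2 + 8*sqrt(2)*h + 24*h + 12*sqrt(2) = (h + 3/2)*(h + sqrt(2))*(h + 2*sqrt(2))^2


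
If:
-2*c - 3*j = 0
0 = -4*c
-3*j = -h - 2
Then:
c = 0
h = -2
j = 0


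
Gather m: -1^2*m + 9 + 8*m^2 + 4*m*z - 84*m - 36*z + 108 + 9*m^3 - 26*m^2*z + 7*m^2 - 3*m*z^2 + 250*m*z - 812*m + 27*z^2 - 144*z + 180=9*m^3 + m^2*(15 - 26*z) + m*(-3*z^2 + 254*z - 897) + 27*z^2 - 180*z + 297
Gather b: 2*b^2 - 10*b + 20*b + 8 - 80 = 2*b^2 + 10*b - 72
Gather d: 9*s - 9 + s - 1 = 10*s - 10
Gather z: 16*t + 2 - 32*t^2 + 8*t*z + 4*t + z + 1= -32*t^2 + 20*t + z*(8*t + 1) + 3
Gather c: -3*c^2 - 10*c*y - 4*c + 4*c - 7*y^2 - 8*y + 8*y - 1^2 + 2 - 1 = -3*c^2 - 10*c*y - 7*y^2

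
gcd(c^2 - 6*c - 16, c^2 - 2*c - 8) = c + 2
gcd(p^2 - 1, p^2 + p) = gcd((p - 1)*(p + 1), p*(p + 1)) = p + 1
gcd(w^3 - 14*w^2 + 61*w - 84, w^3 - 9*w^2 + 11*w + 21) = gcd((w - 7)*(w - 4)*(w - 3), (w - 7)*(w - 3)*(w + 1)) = w^2 - 10*w + 21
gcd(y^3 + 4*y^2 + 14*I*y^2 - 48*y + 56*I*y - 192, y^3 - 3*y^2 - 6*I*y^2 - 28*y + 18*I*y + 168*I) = y + 4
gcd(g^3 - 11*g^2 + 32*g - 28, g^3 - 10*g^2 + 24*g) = 1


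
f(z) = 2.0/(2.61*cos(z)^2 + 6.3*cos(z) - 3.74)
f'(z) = 2.0*(5.22*sin(z)*cos(z) + 6.3*sin(z))/(2.61*cos(z)^2 + 6.3*cos(z) - 3.74)^2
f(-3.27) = -0.27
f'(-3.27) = 0.01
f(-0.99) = 3.98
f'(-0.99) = -60.68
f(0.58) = 0.60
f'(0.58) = 1.04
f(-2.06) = -0.33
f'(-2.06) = -0.18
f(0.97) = 3.05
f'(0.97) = 35.52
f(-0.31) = 0.43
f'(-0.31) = -0.32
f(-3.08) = -0.27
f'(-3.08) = -0.00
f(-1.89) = -0.37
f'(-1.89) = -0.30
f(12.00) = 0.58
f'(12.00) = -0.97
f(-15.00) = -0.28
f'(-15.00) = -0.06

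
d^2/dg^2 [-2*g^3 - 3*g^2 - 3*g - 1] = -12*g - 6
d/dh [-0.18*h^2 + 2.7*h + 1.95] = 2.7 - 0.36*h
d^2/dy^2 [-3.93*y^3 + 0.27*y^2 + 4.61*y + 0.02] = 0.54 - 23.58*y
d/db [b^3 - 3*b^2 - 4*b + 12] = 3*b^2 - 6*b - 4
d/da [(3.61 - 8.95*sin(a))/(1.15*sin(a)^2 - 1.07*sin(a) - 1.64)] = (10.2925*sin(a)^2 - 8.303*sin(a) + 18.5407)*cos(a)/(1.3225*sin(a)^4 - 2.461*sin(a)^3 - 2.6271*sin(a)^2 + 3.5096*sin(a) + 2.6896)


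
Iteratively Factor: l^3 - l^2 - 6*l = (l + 2)*(l^2 - 3*l) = l*(l + 2)*(l - 3)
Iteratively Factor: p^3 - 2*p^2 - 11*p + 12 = (p - 1)*(p^2 - p - 12) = (p - 1)*(p + 3)*(p - 4)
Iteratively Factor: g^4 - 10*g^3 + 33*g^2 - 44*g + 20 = (g - 5)*(g^3 - 5*g^2 + 8*g - 4) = (g - 5)*(g - 2)*(g^2 - 3*g + 2) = (g - 5)*(g - 2)^2*(g - 1)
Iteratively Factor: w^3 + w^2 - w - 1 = (w + 1)*(w^2 - 1) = (w - 1)*(w + 1)*(w + 1)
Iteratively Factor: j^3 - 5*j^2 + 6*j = (j)*(j^2 - 5*j + 6) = j*(j - 3)*(j - 2)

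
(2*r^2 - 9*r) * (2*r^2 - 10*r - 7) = 4*r^4 - 38*r^3 + 76*r^2 + 63*r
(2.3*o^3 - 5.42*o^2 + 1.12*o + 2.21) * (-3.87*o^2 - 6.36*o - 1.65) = -8.901*o^5 + 6.3474*o^4 + 26.3418*o^3 - 6.7329*o^2 - 15.9036*o - 3.6465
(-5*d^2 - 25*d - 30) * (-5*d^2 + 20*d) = 25*d^4 + 25*d^3 - 350*d^2 - 600*d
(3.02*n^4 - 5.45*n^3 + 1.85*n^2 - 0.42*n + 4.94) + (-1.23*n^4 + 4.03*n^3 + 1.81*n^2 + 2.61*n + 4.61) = 1.79*n^4 - 1.42*n^3 + 3.66*n^2 + 2.19*n + 9.55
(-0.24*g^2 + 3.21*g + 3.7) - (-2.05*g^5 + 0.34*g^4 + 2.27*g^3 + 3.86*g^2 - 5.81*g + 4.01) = 2.05*g^5 - 0.34*g^4 - 2.27*g^3 - 4.1*g^2 + 9.02*g - 0.31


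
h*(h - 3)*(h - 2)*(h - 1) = h^4 - 6*h^3 + 11*h^2 - 6*h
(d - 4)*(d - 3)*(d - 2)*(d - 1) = d^4 - 10*d^3 + 35*d^2 - 50*d + 24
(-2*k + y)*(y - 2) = -2*k*y + 4*k + y^2 - 2*y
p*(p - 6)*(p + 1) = p^3 - 5*p^2 - 6*p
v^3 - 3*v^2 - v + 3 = (v - 3)*(v - 1)*(v + 1)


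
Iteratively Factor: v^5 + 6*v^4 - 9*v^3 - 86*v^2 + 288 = (v + 4)*(v^4 + 2*v^3 - 17*v^2 - 18*v + 72) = (v - 3)*(v + 4)*(v^3 + 5*v^2 - 2*v - 24) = (v - 3)*(v - 2)*(v + 4)*(v^2 + 7*v + 12) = (v - 3)*(v - 2)*(v + 3)*(v + 4)*(v + 4)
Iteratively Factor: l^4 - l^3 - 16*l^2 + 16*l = (l - 1)*(l^3 - 16*l) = (l - 4)*(l - 1)*(l^2 + 4*l) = (l - 4)*(l - 1)*(l + 4)*(l)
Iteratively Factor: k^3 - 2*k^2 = (k - 2)*(k^2) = k*(k - 2)*(k)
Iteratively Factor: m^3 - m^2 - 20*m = (m - 5)*(m^2 + 4*m) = (m - 5)*(m + 4)*(m)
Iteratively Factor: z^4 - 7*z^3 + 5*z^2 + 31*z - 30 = (z + 2)*(z^3 - 9*z^2 + 23*z - 15) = (z - 3)*(z + 2)*(z^2 - 6*z + 5) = (z - 5)*(z - 3)*(z + 2)*(z - 1)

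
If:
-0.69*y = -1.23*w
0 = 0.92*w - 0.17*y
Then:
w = 0.00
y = 0.00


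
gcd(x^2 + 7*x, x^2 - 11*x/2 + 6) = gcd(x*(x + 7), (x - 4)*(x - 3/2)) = 1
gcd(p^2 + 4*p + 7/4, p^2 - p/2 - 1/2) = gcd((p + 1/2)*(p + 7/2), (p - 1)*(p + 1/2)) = p + 1/2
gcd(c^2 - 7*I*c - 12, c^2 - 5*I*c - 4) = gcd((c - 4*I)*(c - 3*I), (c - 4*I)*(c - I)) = c - 4*I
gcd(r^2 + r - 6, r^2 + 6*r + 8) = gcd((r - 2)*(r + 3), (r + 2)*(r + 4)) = 1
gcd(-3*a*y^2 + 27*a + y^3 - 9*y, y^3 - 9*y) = y^2 - 9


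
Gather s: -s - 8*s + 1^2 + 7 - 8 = -9*s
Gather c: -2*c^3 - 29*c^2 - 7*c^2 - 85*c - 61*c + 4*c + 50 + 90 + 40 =-2*c^3 - 36*c^2 - 142*c + 180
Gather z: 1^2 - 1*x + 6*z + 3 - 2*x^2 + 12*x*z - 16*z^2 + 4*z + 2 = -2*x^2 - x - 16*z^2 + z*(12*x + 10) + 6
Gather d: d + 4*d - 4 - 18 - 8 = 5*d - 30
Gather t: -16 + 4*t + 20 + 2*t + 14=6*t + 18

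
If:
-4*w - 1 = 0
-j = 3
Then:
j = -3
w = -1/4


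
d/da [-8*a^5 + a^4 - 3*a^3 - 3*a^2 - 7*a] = -40*a^4 + 4*a^3 - 9*a^2 - 6*a - 7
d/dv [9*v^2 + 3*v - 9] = 18*v + 3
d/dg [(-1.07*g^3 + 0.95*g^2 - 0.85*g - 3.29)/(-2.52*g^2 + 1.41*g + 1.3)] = (2.6964*g^4 - 3.0174*g^3 - 4.9755*g^2 - 14.1116*g + 3.5339)/(6.3504*g^4 - 7.1064*g^3 - 4.5639*g^2 + 3.666*g + 1.69)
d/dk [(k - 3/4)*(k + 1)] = 2*k + 1/4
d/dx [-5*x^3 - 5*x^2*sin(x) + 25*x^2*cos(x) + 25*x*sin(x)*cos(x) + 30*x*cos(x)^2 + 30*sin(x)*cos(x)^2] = -25*x^2*sin(x) - 5*x^2*cos(x) - 15*x^2 - 10*x*sin(x) - 30*x*sin(2*x) + 50*x*cos(x) + 25*x*cos(2*x) + 25*sin(2*x)/2 + 15*cos(x)/2 + 15*cos(2*x) + 45*cos(3*x)/2 + 15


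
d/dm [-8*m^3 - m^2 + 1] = 2*m*(-12*m - 1)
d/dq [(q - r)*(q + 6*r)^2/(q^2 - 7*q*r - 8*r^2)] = (q + 6*r)*((-3*q - 4*r)*(-q^2 + 7*q*r + 8*r^2) - (q - r)*(q + 6*r)*(2*q - 7*r))/(-q^2 + 7*q*r + 8*r^2)^2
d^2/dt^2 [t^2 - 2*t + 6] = 2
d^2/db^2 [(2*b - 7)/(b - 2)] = -6/(b - 2)^3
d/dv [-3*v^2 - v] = -6*v - 1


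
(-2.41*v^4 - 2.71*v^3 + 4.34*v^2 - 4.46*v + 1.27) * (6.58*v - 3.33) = -15.8578*v^5 - 9.8065*v^4 + 37.5815*v^3 - 43.799*v^2 + 23.2084*v - 4.2291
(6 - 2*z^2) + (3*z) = -2*z^2 + 3*z + 6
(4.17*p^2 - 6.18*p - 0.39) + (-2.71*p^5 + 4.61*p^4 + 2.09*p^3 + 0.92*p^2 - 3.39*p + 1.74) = -2.71*p^5 + 4.61*p^4 + 2.09*p^3 + 5.09*p^2 - 9.57*p + 1.35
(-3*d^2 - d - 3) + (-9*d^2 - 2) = -12*d^2 - d - 5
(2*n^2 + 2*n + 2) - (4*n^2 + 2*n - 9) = 11 - 2*n^2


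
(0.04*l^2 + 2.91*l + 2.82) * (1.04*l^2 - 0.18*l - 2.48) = 0.0416*l^4 + 3.0192*l^3 + 2.3098*l^2 - 7.7244*l - 6.9936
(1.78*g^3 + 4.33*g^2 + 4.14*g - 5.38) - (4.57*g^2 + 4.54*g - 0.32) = 1.78*g^3 - 0.24*g^2 - 0.4*g - 5.06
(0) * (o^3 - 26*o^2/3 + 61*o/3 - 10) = 0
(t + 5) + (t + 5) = 2*t + 10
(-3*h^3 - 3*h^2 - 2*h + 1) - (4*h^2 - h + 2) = -3*h^3 - 7*h^2 - h - 1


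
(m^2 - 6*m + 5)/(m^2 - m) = (m - 5)/m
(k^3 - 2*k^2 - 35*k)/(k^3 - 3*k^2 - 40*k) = (k - 7)/(k - 8)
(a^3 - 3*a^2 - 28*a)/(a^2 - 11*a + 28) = a*(a + 4)/(a - 4)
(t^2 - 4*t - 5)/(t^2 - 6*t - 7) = (t - 5)/(t - 7)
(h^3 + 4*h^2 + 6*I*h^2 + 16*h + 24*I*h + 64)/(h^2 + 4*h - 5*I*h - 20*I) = (h^2 + 6*I*h + 16)/(h - 5*I)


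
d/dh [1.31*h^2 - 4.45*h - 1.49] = 2.62*h - 4.45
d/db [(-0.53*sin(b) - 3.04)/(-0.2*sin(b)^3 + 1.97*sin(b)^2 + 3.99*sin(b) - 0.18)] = (-0.212*sin(b)^3 - 0.7799*sin(b)^2 + 11.9776*sin(b) + 12.225)*cos(b)/(0.04*sin(b)^6 - 0.788*sin(b)^5 + 2.2849*sin(b)^4 + 15.7926*sin(b)^3 + 15.2109*sin(b)^2 - 1.4364*sin(b) + 0.0324)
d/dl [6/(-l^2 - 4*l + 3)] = 12*(l + 2)/(l^2 + 4*l - 3)^2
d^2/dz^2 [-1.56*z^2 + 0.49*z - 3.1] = -3.12000000000000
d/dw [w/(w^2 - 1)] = (-w^2 - 1)/(w^4 - 2*w^2 + 1)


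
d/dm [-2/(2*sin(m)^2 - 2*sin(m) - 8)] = (2*sin(m) - 1)*cos(m)/(sin(m) + cos(m)^2 + 3)^2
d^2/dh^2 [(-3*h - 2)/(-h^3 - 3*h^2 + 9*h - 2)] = 6*(3*h^5 + 13*h^4 + 34*h^3 - 12*h^2 - 76*h + 68)/(h^9 + 9*h^8 - 129*h^6 + 36*h^5 + 675*h^4 - 1041*h^3 + 522*h^2 - 108*h + 8)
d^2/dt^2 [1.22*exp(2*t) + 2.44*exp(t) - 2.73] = (4.88*exp(t) + 2.44)*exp(t)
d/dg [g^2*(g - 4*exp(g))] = g*(-4*g*exp(g) + 3*g - 8*exp(g))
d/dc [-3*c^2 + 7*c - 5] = 7 - 6*c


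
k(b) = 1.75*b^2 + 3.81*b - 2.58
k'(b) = 3.5*b + 3.81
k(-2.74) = 0.12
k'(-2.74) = -5.78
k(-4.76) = 18.94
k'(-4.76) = -12.85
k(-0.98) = -4.63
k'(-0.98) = 0.38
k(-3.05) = 2.08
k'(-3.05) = -6.86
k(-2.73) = 0.06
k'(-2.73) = -5.74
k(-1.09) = -4.65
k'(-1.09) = -0.01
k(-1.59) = -4.21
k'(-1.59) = -1.76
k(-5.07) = 23.09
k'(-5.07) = -13.94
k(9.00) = 173.46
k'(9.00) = 35.31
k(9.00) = 173.46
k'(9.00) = 35.31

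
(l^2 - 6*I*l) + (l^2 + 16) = 2*l^2 - 6*I*l + 16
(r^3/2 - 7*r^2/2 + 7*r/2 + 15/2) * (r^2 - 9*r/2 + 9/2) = r^5/2 - 23*r^4/4 + 43*r^3/2 - 24*r^2 - 18*r + 135/4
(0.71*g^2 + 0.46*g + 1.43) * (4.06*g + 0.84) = 2.8826*g^3 + 2.464*g^2 + 6.1922*g + 1.2012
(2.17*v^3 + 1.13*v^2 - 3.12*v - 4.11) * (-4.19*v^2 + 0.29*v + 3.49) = -9.0923*v^5 - 4.1054*v^4 + 20.9738*v^3 + 20.2598*v^2 - 12.0807*v - 14.3439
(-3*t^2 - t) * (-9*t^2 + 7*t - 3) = 27*t^4 - 12*t^3 + 2*t^2 + 3*t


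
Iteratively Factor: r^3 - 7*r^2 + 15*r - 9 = (r - 3)*(r^2 - 4*r + 3) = (r - 3)^2*(r - 1)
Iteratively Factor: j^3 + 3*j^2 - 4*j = (j)*(j^2 + 3*j - 4) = j*(j + 4)*(j - 1)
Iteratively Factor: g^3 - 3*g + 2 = (g - 1)*(g^2 + g - 2) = (g - 1)*(g + 2)*(g - 1)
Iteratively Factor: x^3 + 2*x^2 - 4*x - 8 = (x - 2)*(x^2 + 4*x + 4) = (x - 2)*(x + 2)*(x + 2)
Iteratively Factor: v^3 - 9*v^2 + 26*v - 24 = (v - 2)*(v^2 - 7*v + 12) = (v - 4)*(v - 2)*(v - 3)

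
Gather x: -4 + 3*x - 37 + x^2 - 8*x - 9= x^2 - 5*x - 50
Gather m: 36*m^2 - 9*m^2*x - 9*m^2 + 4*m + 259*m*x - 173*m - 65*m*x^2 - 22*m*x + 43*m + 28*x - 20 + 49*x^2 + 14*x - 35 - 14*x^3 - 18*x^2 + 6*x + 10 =m^2*(27 - 9*x) + m*(-65*x^2 + 237*x - 126) - 14*x^3 + 31*x^2 + 48*x - 45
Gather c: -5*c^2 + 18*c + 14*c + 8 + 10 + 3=-5*c^2 + 32*c + 21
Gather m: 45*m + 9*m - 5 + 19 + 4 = 54*m + 18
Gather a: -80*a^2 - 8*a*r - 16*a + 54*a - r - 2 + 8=-80*a^2 + a*(38 - 8*r) - r + 6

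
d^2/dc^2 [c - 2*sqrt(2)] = 0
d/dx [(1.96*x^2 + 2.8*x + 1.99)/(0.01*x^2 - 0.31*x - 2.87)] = (-0.6356*x^2 - 11.2902*x - 7.4191)/(0.0001*x^4 - 0.0062*x^3 + 0.0387*x^2 + 1.7794*x + 8.2369)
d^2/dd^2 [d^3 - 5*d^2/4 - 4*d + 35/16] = 6*d - 5/2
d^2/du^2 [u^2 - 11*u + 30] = 2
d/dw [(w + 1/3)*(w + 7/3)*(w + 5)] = 3*w^2 + 46*w/3 + 127/9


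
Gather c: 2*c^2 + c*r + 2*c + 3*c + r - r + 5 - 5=2*c^2 + c*(r + 5)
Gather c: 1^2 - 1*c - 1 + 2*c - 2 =c - 2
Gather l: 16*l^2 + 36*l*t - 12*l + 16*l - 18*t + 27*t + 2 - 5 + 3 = 16*l^2 + l*(36*t + 4) + 9*t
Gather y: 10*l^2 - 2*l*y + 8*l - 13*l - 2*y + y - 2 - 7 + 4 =10*l^2 - 5*l + y*(-2*l - 1) - 5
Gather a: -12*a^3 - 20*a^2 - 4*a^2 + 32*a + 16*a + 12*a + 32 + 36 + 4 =-12*a^3 - 24*a^2 + 60*a + 72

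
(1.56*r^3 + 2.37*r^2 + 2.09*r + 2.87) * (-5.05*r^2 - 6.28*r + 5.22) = -7.878*r^5 - 21.7653*r^4 - 17.2949*r^3 - 15.2473*r^2 - 7.1138*r + 14.9814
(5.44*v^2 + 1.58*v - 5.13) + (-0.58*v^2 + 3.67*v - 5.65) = 4.86*v^2 + 5.25*v - 10.78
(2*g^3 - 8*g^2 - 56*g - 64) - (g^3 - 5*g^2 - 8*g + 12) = g^3 - 3*g^2 - 48*g - 76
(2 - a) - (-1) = 3 - a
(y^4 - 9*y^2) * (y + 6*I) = y^5 + 6*I*y^4 - 9*y^3 - 54*I*y^2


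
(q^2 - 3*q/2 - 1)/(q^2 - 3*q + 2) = (q + 1/2)/(q - 1)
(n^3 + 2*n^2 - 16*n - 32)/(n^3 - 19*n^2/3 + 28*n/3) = 3*(n^2 + 6*n + 8)/(n*(3*n - 7))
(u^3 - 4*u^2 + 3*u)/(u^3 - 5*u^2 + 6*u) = (u - 1)/(u - 2)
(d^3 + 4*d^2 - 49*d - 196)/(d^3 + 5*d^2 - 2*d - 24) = (d^2 - 49)/(d^2 + d - 6)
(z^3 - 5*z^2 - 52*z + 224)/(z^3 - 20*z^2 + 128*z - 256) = (z + 7)/(z - 8)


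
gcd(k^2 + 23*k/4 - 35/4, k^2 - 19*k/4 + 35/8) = k - 5/4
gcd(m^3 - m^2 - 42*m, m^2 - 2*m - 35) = m - 7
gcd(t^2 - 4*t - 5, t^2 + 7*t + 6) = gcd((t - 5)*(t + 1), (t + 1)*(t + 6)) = t + 1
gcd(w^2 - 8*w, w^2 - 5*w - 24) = w - 8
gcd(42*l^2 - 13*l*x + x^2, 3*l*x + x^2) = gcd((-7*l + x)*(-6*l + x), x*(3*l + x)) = 1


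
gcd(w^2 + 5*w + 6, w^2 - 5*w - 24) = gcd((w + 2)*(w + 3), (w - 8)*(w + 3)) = w + 3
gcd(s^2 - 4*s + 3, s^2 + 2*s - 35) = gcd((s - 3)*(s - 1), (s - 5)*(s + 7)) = 1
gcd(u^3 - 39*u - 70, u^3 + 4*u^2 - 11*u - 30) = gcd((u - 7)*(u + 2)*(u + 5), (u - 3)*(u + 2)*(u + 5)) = u^2 + 7*u + 10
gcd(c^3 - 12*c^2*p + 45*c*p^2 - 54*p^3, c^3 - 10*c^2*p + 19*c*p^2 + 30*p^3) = -c + 6*p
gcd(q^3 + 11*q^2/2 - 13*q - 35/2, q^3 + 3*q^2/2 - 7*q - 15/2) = q^2 - 3*q/2 - 5/2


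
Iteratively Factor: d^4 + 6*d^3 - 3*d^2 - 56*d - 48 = (d + 1)*(d^3 + 5*d^2 - 8*d - 48) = (d + 1)*(d + 4)*(d^2 + d - 12) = (d + 1)*(d + 4)^2*(d - 3)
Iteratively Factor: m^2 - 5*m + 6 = (m - 3)*(m - 2)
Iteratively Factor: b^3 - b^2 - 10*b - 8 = (b + 1)*(b^2 - 2*b - 8) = (b + 1)*(b + 2)*(b - 4)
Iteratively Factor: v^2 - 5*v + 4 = (v - 1)*(v - 4)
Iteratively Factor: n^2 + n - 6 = (n + 3)*(n - 2)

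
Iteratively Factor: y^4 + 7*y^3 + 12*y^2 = (y)*(y^3 + 7*y^2 + 12*y) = y*(y + 4)*(y^2 + 3*y) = y*(y + 3)*(y + 4)*(y)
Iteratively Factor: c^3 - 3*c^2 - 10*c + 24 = (c - 2)*(c^2 - c - 12) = (c - 4)*(c - 2)*(c + 3)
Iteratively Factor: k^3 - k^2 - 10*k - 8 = (k - 4)*(k^2 + 3*k + 2) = (k - 4)*(k + 2)*(k + 1)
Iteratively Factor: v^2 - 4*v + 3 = (v - 1)*(v - 3)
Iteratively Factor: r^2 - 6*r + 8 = (r - 4)*(r - 2)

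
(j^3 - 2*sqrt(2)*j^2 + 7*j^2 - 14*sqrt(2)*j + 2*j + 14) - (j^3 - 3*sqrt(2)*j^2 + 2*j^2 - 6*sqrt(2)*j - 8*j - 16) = sqrt(2)*j^2 + 5*j^2 - 8*sqrt(2)*j + 10*j + 30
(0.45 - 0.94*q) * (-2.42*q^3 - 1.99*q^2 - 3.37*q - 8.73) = 2.2748*q^4 + 0.7816*q^3 + 2.2723*q^2 + 6.6897*q - 3.9285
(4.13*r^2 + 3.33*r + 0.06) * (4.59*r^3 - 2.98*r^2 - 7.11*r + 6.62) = 18.9567*r^5 + 2.9773*r^4 - 39.0123*r^3 + 3.4855*r^2 + 21.618*r + 0.3972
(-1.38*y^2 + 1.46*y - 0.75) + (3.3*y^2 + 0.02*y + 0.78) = 1.92*y^2 + 1.48*y + 0.03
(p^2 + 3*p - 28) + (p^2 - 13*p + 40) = 2*p^2 - 10*p + 12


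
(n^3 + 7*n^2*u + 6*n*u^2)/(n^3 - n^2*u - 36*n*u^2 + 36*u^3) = n*(n + u)/(n^2 - 7*n*u + 6*u^2)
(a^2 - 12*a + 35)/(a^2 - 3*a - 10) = (a - 7)/(a + 2)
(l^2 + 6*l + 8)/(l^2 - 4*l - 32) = (l + 2)/(l - 8)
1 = 1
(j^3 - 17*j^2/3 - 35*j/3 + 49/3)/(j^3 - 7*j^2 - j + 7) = (j + 7/3)/(j + 1)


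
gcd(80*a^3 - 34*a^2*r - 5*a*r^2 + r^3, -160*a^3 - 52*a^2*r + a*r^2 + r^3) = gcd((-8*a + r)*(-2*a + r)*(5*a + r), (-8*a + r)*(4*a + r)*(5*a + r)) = -40*a^2 - 3*a*r + r^2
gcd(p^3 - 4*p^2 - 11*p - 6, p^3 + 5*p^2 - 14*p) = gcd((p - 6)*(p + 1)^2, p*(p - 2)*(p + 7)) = 1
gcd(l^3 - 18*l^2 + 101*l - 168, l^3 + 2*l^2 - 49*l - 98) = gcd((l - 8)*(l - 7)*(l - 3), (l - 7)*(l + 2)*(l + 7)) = l - 7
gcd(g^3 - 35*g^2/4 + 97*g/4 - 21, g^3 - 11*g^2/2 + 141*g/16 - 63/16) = g^2 - 19*g/4 + 21/4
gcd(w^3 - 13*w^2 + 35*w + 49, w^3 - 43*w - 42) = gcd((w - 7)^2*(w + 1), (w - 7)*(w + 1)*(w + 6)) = w^2 - 6*w - 7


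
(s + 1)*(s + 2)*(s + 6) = s^3 + 9*s^2 + 20*s + 12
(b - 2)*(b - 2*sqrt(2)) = b^2 - 2*sqrt(2)*b - 2*b + 4*sqrt(2)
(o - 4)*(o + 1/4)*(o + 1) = o^3 - 11*o^2/4 - 19*o/4 - 1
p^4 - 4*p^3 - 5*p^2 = p^2*(p - 5)*(p + 1)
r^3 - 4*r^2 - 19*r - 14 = (r - 7)*(r + 1)*(r + 2)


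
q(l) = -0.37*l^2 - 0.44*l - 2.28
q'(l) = -0.74*l - 0.44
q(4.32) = -11.09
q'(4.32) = -3.64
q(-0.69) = -2.15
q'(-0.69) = 0.07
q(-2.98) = -4.25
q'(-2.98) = 1.77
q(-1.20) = -2.28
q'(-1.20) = 0.45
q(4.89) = -13.28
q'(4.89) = -4.06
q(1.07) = -3.17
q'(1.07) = -1.23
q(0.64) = -2.71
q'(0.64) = -0.91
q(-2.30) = -3.23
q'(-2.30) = 1.26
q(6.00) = -18.24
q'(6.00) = -4.88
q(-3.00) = -4.29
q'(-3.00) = 1.78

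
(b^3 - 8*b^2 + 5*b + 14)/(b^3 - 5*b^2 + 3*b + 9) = (b^2 - 9*b + 14)/(b^2 - 6*b + 9)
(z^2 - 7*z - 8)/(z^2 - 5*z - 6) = (z - 8)/(z - 6)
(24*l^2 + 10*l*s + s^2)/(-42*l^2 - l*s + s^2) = (4*l + s)/(-7*l + s)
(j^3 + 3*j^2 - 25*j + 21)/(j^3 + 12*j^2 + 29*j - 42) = (j - 3)/(j + 6)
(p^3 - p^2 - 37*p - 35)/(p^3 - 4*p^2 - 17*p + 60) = (p^3 - p^2 - 37*p - 35)/(p^3 - 4*p^2 - 17*p + 60)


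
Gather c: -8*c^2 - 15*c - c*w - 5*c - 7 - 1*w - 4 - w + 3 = -8*c^2 + c*(-w - 20) - 2*w - 8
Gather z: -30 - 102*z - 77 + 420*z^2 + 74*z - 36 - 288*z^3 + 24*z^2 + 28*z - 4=-288*z^3 + 444*z^2 - 147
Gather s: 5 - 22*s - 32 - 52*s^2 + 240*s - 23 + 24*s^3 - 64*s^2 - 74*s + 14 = 24*s^3 - 116*s^2 + 144*s - 36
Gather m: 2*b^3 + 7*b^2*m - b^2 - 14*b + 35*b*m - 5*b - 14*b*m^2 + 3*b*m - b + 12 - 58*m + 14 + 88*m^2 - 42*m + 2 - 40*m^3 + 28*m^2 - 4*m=2*b^3 - b^2 - 20*b - 40*m^3 + m^2*(116 - 14*b) + m*(7*b^2 + 38*b - 104) + 28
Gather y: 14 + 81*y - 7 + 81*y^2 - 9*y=81*y^2 + 72*y + 7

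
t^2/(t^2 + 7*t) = t/(t + 7)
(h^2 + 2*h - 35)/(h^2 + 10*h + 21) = (h - 5)/(h + 3)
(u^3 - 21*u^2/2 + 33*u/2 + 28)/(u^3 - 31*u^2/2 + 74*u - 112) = (u + 1)/(u - 4)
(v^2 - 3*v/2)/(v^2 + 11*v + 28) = v*(2*v - 3)/(2*(v^2 + 11*v + 28))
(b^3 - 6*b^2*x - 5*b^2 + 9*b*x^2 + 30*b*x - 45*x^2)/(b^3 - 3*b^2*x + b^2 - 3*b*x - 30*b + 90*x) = (b - 3*x)/(b + 6)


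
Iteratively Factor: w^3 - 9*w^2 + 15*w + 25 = (w + 1)*(w^2 - 10*w + 25) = (w - 5)*(w + 1)*(w - 5)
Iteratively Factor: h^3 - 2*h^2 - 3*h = (h + 1)*(h^2 - 3*h) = (h - 3)*(h + 1)*(h)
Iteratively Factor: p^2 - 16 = (p + 4)*(p - 4)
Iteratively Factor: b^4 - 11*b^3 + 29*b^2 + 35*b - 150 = (b - 3)*(b^3 - 8*b^2 + 5*b + 50) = (b - 3)*(b + 2)*(b^2 - 10*b + 25) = (b - 5)*(b - 3)*(b + 2)*(b - 5)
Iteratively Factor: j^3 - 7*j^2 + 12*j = (j)*(j^2 - 7*j + 12) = j*(j - 4)*(j - 3)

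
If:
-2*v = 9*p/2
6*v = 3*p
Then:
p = 0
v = 0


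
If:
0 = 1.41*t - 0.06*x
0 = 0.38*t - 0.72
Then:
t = 1.89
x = 44.53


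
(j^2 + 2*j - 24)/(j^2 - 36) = (j - 4)/(j - 6)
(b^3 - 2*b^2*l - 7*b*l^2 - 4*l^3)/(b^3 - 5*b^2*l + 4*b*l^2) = (b^2 + 2*b*l + l^2)/(b*(b - l))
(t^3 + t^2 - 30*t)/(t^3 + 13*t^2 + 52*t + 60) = t*(t - 5)/(t^2 + 7*t + 10)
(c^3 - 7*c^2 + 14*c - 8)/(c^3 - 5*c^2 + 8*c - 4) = (c - 4)/(c - 2)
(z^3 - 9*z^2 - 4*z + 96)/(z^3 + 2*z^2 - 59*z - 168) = (z - 4)/(z + 7)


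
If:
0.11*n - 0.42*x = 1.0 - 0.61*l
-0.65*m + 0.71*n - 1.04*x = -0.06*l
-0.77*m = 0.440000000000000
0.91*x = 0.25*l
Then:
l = 2.00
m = -0.57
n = 0.11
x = 0.55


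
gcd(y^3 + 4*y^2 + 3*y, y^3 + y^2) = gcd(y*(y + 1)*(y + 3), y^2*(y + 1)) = y^2 + y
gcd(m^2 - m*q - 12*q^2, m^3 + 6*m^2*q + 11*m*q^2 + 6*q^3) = m + 3*q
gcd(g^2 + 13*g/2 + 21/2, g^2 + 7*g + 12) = g + 3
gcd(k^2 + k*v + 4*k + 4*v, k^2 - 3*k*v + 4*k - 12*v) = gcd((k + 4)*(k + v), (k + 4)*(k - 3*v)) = k + 4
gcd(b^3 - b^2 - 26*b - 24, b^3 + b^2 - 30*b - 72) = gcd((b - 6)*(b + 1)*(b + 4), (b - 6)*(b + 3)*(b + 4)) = b^2 - 2*b - 24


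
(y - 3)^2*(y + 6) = y^3 - 27*y + 54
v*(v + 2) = v^2 + 2*v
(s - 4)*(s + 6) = s^2 + 2*s - 24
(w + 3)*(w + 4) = w^2 + 7*w + 12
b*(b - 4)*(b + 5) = b^3 + b^2 - 20*b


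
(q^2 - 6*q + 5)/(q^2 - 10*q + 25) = (q - 1)/(q - 5)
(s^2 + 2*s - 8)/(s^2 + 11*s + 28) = (s - 2)/(s + 7)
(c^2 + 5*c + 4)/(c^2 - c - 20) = (c + 1)/(c - 5)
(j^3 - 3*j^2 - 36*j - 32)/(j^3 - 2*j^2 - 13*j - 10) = (j^2 - 4*j - 32)/(j^2 - 3*j - 10)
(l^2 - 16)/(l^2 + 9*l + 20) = (l - 4)/(l + 5)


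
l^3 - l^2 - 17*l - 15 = (l - 5)*(l + 1)*(l + 3)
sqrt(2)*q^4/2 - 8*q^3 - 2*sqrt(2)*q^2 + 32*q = q*(q - 2)*(q - 8*sqrt(2))*(sqrt(2)*q/2 + sqrt(2))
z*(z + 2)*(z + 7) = z^3 + 9*z^2 + 14*z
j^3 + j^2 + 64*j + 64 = (j + 1)*(j - 8*I)*(j + 8*I)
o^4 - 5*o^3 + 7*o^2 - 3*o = o*(o - 3)*(o - 1)^2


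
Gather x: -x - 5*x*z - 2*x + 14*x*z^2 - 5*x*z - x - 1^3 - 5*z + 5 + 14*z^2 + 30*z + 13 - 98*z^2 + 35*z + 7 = x*(14*z^2 - 10*z - 4) - 84*z^2 + 60*z + 24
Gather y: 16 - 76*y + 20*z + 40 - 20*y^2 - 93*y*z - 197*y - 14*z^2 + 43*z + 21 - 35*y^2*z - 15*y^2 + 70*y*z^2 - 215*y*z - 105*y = y^2*(-35*z - 35) + y*(70*z^2 - 308*z - 378) - 14*z^2 + 63*z + 77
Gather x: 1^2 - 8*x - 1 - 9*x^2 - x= -9*x^2 - 9*x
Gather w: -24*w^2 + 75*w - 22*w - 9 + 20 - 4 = -24*w^2 + 53*w + 7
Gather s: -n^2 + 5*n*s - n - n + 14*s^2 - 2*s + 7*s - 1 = -n^2 - 2*n + 14*s^2 + s*(5*n + 5) - 1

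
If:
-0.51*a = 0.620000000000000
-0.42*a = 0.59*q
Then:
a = -1.22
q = 0.87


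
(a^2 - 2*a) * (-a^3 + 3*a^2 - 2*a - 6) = -a^5 + 5*a^4 - 8*a^3 - 2*a^2 + 12*a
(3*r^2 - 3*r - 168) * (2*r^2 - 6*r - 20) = 6*r^4 - 24*r^3 - 378*r^2 + 1068*r + 3360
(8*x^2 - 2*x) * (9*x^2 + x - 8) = 72*x^4 - 10*x^3 - 66*x^2 + 16*x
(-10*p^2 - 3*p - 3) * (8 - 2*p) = 20*p^3 - 74*p^2 - 18*p - 24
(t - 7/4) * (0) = 0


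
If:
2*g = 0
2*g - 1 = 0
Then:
No Solution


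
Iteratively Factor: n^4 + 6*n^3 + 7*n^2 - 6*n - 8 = (n - 1)*(n^3 + 7*n^2 + 14*n + 8) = (n - 1)*(n + 1)*(n^2 + 6*n + 8) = (n - 1)*(n + 1)*(n + 2)*(n + 4)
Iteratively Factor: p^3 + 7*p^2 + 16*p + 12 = (p + 2)*(p^2 + 5*p + 6) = (p + 2)*(p + 3)*(p + 2)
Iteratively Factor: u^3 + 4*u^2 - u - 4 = (u + 1)*(u^2 + 3*u - 4) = (u - 1)*(u + 1)*(u + 4)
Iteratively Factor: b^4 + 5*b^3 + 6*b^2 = (b + 3)*(b^3 + 2*b^2) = b*(b + 3)*(b^2 + 2*b) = b*(b + 2)*(b + 3)*(b)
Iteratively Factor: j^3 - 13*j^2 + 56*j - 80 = (j - 4)*(j^2 - 9*j + 20) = (j - 4)^2*(j - 5)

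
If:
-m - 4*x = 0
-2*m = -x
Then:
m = 0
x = 0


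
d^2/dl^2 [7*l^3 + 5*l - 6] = 42*l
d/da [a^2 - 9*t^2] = 2*a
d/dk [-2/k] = 2/k^2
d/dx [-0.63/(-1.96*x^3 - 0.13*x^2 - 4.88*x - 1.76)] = (-3.7044*x^2 - 0.1638*x - 3.0744)/(1.96*x^3 + 0.13*x^2 + 4.88*x + 1.76)^2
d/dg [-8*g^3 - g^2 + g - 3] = -24*g^2 - 2*g + 1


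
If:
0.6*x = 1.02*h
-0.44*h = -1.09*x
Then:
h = 0.00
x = 0.00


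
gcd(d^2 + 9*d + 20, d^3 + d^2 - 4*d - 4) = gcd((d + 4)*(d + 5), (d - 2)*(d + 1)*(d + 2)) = 1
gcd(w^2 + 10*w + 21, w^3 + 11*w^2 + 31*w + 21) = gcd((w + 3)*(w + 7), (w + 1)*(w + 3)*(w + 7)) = w^2 + 10*w + 21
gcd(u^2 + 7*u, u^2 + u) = u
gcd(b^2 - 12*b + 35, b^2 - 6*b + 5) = b - 5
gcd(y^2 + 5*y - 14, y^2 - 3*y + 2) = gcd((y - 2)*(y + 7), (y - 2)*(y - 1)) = y - 2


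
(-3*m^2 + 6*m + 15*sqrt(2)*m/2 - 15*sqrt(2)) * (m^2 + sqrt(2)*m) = -3*m^4 + 6*m^3 + 9*sqrt(2)*m^3/2 - 9*sqrt(2)*m^2 + 15*m^2 - 30*m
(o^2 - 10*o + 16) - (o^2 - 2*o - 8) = 24 - 8*o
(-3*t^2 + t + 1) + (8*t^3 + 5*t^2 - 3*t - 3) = 8*t^3 + 2*t^2 - 2*t - 2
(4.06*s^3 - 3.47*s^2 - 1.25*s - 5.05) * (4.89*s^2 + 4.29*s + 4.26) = 19.8534*s^5 + 0.449099999999998*s^4 - 3.7032*s^3 - 44.8392*s^2 - 26.9895*s - 21.513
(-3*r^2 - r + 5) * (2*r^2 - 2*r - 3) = -6*r^4 + 4*r^3 + 21*r^2 - 7*r - 15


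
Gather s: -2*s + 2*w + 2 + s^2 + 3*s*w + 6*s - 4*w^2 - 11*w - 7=s^2 + s*(3*w + 4) - 4*w^2 - 9*w - 5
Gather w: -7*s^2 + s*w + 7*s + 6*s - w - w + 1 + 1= -7*s^2 + 13*s + w*(s - 2) + 2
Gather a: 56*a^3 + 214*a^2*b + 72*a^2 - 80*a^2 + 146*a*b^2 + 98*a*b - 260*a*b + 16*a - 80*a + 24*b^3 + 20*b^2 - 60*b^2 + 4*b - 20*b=56*a^3 + a^2*(214*b - 8) + a*(146*b^2 - 162*b - 64) + 24*b^3 - 40*b^2 - 16*b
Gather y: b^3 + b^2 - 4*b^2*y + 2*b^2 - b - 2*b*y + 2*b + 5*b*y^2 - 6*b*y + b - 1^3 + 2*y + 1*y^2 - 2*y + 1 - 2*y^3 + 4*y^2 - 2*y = b^3 + 3*b^2 + 2*b - 2*y^3 + y^2*(5*b + 5) + y*(-4*b^2 - 8*b - 2)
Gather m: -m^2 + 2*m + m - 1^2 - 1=-m^2 + 3*m - 2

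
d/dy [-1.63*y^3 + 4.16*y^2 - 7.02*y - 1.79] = -4.89*y^2 + 8.32*y - 7.02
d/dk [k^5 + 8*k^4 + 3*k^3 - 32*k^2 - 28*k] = 5*k^4 + 32*k^3 + 9*k^2 - 64*k - 28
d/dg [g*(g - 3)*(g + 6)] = 3*g^2 + 6*g - 18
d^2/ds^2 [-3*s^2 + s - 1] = -6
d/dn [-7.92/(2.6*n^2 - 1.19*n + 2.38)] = (41.184*n - 9.4248)/(2.6*n^2 - 1.19*n + 2.38)^2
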